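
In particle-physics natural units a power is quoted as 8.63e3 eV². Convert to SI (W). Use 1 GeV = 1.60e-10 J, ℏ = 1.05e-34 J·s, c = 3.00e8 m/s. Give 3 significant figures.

Power is [E]/[T] = [E]²/ℏ.
1 GeV² → 1/ℏ × (1 GeV in J)² = 2.44e14 W.
Convert the energy scale: 8.63e3 eV² = 8.63e-15 GeV².
Result: 8.63e-15 × 2.44e14 = 2.10 W.

2.10 W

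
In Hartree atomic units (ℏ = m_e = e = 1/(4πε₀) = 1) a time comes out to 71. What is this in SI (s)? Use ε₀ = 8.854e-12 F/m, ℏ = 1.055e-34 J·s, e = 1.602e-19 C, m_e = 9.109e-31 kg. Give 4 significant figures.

One atomic unit of time: τ_au = (4πε₀)²ℏ³/(m_e e⁴) = 2.423e-17 s.
71 × 2.423e-17 s = 1.720e-15 s

1.720e-15 s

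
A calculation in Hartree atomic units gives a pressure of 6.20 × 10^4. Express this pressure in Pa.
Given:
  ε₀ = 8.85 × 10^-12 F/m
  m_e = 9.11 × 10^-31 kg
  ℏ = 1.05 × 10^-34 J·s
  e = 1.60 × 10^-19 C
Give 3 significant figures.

One atomic unit of pressure: P_au = E_h/a₀³ = m_e⁴e¹⁰/((4πε₀)⁵ℏ⁸) = 3.01 × 10^13 Pa.
6.20 × 10^4 × 3.01 × 10^13 Pa = 1.87 × 10^18 Pa

1.87 × 10^18 Pa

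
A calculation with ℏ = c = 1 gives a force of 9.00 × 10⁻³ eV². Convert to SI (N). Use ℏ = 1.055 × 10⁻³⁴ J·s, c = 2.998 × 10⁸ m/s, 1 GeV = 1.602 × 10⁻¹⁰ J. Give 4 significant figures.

Force is [E]/[L] = [E]²/(ℏc); restore (ℏc)⁻¹.
1 GeV² → 1/(ℏc) × (1 GeV in J)² = 8.114 × 10⁵ N.
Convert the energy scale: 9.00 × 10⁻³ eV² = 9.00 × 10⁻²¹ GeV².
Result: 9.00 × 10⁻²¹ × 8.114 × 10⁵ = 7.303 × 10⁻¹⁵ N.

7.303 × 10⁻¹⁵ N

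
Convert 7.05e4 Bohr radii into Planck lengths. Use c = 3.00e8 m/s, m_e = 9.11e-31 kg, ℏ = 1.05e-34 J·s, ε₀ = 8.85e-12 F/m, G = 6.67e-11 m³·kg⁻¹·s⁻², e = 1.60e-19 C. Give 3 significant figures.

2.30e29

Bohr radius: a₀ = 4πε₀ℏ²/(m_e e²) = 5.26e-11 m
Planck length: ℓ_P = √(ℏG/c³) = 1.61e-35 m
7.05e4 × 5.26e-11 / 1.61e-35 = 2.30e29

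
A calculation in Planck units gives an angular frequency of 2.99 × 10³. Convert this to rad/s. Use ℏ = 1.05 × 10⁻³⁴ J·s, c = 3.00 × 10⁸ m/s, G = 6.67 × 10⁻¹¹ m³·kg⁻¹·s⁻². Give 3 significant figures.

One Planck angular frequency: ω_P = √(c⁵/(ℏG)) = 1.86 × 10⁴³ rad/s.
2.99 × 10³ × 1.86 × 10⁴³ rad/s = 5.57 × 10⁴⁶ rad/s

5.57 × 10⁴⁶ rad/s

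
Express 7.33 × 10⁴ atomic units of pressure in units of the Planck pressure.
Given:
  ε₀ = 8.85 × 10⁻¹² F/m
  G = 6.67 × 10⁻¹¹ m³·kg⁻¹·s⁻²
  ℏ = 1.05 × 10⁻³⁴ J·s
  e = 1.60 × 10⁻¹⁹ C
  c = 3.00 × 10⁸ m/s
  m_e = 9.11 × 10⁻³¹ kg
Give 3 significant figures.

atomic unit of pressure: P_au = E_h/a₀³ = m_e⁴e¹⁰/((4πε₀)⁵ℏ⁸) = 3.01 × 10¹³ Pa
Planck pressure: p_P = c⁷/(ℏG²) = 4.68 × 10¹¹³ Pa
7.33 × 10⁴ × 3.01 × 10¹³ / 4.68 × 10¹¹³ = 4.72 × 10⁻⁹⁶

4.72 × 10⁻⁹⁶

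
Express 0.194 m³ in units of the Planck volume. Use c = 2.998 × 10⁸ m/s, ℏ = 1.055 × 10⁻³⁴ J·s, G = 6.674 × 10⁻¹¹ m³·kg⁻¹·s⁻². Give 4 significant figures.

4.593 × 10¹⁰³

Planck volume: V_P = (ℏG/c³)^(3/2) = 4.224 × 10⁻¹⁰⁵ m³.
0.194 / 4.224 × 10⁻¹⁰⁵ = 4.593 × 10¹⁰³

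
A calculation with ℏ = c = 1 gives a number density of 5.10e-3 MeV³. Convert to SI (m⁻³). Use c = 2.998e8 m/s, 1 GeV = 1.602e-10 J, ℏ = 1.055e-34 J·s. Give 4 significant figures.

Number density is [L]⁻³ = [E]³/(ℏc)³.
1 GeV³ → 1/(ℏc)³ × (1 GeV in J)³ = 1.299e47 m⁻³.
Convert the energy scale: 5.10e-3 MeV³ = 5.10e-12 GeV³.
Result: 5.10e-12 × 1.299e47 = 6.627e35 m⁻³.

6.627e35 m⁻³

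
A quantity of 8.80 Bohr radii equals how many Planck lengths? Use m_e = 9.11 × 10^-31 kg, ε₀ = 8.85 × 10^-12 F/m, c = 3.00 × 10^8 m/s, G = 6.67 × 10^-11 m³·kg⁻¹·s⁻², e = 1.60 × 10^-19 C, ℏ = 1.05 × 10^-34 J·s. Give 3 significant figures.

Bohr radius: a₀ = 4πε₀ℏ²/(m_e e²) = 5.26 × 10^-11 m
Planck length: ℓ_P = √(ℏG/c³) = 1.61 × 10^-35 m
8.80 × 5.26 × 10^-11 / 1.61 × 10^-35 = 2.87 × 10^25

2.87 × 10^25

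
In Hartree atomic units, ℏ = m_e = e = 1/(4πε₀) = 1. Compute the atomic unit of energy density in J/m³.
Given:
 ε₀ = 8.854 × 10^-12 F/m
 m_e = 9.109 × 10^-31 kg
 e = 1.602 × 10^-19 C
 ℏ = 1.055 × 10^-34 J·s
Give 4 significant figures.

2.929 × 10^13 J/m³

The unique combination of the constants set to 1 with dimensions of energy density is u_au = E_h/a₀³ = m_e⁴e¹⁰/((4πε₀)⁵ℏ⁸).
E_h = 4.354 × 10^-18 J
a₀ = 5.297 × 10^-11 m
E_h/a₀³ = 2.929 × 10^13 J/m³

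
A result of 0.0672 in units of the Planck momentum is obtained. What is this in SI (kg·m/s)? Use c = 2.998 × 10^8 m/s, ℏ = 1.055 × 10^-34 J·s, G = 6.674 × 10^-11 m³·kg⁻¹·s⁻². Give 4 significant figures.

0.4386 kg·m/s

One Planck momentum: p_P = √(ℏc³/G) = 6.527 kg·m/s.
0.0672 × 6.527 kg·m/s = 0.4386 kg·m/s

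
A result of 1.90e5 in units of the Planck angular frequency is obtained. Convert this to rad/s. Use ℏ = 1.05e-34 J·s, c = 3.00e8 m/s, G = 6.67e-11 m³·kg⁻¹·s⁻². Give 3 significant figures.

One Planck angular frequency: ω_P = √(c⁵/(ℏG)) = 1.86e43 rad/s.
1.90e5 × 1.86e43 rad/s = 3.54e48 rad/s

3.54e48 rad/s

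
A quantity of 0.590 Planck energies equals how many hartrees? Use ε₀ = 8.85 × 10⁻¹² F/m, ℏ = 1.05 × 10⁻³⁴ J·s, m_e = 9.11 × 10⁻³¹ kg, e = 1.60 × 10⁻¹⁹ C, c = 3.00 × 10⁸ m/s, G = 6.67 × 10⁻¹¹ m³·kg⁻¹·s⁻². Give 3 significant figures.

2.64 × 10²⁶

Planck energy: E_P = √(ℏc⁵/G) = 1.96 × 10⁹ J
hartree: E_h = m_e e⁴/(4πε₀ℏ)² = 4.38 × 10⁻¹⁸ J
0.590 × 1.96 × 10⁹ / 4.38 × 10⁻¹⁸ = 2.64 × 10²⁶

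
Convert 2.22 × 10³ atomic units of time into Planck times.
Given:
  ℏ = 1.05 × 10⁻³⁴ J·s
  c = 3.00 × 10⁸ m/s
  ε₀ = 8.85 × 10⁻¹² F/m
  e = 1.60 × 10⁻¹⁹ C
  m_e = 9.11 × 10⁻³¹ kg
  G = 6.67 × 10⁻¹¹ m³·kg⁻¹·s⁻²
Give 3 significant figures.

atomic unit of time: τ_au = (4πε₀)²ℏ³/(m_e e⁴) = 2.40 × 10⁻¹⁷ s
Planck time: t_P = √(ℏG/c⁵) = 5.37 × 10⁻⁴⁴ s
2.22 × 10³ × 2.40 × 10⁻¹⁷ / 5.37 × 10⁻⁴⁴ = 9.92 × 10²⁹

9.92 × 10²⁹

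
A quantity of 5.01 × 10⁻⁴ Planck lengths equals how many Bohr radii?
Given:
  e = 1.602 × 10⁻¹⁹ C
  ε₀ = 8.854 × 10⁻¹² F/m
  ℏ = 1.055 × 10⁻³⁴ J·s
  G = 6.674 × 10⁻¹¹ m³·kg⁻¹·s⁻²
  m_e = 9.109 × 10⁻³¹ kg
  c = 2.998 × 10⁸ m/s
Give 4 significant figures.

1.529 × 10⁻²⁸

Planck length: ℓ_P = √(ℏG/c³) = 1.616 × 10⁻³⁵ m
Bohr radius: a₀ = 4πε₀ℏ²/(m_e e²) = 5.297 × 10⁻¹¹ m
5.01 × 10⁻⁴ × 1.616 × 10⁻³⁵ / 5.297 × 10⁻¹¹ = 1.529 × 10⁻²⁸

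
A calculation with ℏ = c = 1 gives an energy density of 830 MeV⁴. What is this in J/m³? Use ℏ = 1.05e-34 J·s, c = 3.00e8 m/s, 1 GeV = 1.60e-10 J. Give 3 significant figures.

[E]/[L]³ = [E]⁴/(ℏc)³; restore (ℏc)⁻³.
1 GeV⁴ → 1/(ℏc)³ × (1 GeV in J)⁴ = 2.10e37 J/m³.
Convert the energy scale: 830 MeV⁴ = 8.30e-10 GeV⁴.
Result: 8.30e-10 × 2.10e37 = 1.74e28 J/m³.

1.74e28 J/m³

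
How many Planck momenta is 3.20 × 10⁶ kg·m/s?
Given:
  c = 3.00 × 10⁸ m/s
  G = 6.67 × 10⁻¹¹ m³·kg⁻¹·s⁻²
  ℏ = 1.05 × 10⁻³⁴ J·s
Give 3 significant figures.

Planck momentum: p_P = √(ℏc³/G) = 6.52 kg·m/s.
3.20 × 10⁶ / 6.52 = 4.91 × 10⁵

4.91 × 10⁵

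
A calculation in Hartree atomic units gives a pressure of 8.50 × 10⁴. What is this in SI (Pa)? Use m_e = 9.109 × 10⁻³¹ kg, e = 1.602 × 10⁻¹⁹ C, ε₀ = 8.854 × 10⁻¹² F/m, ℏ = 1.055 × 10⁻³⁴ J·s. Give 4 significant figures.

2.490 × 10¹⁸ Pa

One atomic unit of pressure: P_au = E_h/a₀³ = m_e⁴e¹⁰/((4πε₀)⁵ℏ⁸) = 2.929 × 10¹³ Pa.
8.50 × 10⁴ × 2.929 × 10¹³ Pa = 2.490 × 10¹⁸ Pa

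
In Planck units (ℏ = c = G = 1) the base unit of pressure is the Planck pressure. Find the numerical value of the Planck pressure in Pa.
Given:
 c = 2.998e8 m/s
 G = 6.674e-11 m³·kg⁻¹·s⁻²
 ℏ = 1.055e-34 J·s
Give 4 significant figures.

p_P = c⁷/(ℏG²)
  = 2.177e59 / 4.699e-55
  = 4.632e113 Pa

4.632e113 Pa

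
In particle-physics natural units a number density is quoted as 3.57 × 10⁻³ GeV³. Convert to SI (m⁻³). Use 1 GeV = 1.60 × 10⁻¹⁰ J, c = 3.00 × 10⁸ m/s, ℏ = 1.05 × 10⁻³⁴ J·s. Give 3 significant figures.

4.68 × 10⁴⁴ m⁻³

Number density is [L]⁻³ = [E]³/(ℏc)³.
1 GeV³ → 1/(ℏc)³ × (1 GeV in J)³ = 1.31 × 10⁴⁷ m⁻³.
Result: 3.57 × 10⁻³ × 1.31 × 10⁴⁷ = 4.68 × 10⁴⁴ m⁻³.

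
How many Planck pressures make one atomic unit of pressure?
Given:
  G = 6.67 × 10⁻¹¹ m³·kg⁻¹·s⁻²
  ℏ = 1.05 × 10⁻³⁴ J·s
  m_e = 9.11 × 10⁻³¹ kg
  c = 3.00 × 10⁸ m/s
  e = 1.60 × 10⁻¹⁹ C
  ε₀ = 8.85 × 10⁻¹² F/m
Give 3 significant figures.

atomic unit of pressure: P_au = E_h/a₀³ = m_e⁴e¹⁰/((4πε₀)⁵ℏ⁸) = 3.01 × 10¹³ Pa
Planck pressure: p_P = c⁷/(ℏG²) = 4.68 × 10¹¹³ Pa
ratio = 3.01 × 10¹³ / 4.68 × 10¹¹³ = 6.44 × 10⁻¹⁰¹

6.44 × 10⁻¹⁰¹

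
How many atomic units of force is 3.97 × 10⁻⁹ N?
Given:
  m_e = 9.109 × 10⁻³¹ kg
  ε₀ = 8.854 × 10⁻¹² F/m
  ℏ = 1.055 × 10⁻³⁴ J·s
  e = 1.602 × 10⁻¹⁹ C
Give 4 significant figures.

atomic unit of force: F_au = E_h/a₀ = m_e²e⁶/((4πε₀)³ℏ⁴) = 8.220 × 10⁻⁸ N.
3.97 × 10⁻⁹ / 8.220 × 10⁻⁸ = 0.04830

0.04830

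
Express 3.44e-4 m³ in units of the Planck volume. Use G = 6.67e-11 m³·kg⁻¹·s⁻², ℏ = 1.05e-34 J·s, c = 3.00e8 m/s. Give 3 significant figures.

Planck volume: V_P = (ℏG/c³)^(3/2) = 4.18e-105 m³.
3.44e-4 / 4.18e-105 = 8.23e100

8.23e100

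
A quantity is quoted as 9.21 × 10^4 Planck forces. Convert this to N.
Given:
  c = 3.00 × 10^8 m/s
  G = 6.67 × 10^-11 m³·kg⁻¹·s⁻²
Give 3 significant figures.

One Planck force: F_P = c⁴/G = 1.21 × 10^44 N.
9.21 × 10^4 × 1.21 × 10^44 N = 1.12 × 10^49 N

1.12 × 10^49 N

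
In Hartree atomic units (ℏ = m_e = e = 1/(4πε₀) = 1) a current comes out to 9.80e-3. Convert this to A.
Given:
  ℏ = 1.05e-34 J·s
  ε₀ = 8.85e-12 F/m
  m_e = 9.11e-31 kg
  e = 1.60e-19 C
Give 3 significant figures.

6.54e-5 A

One atomic unit of electric current: I_au = e E_h/ℏ = m_e e⁵/((4πε₀)²ℏ³) = 6.67e-3 A.
9.80e-3 × 6.67e-3 A = 6.54e-5 A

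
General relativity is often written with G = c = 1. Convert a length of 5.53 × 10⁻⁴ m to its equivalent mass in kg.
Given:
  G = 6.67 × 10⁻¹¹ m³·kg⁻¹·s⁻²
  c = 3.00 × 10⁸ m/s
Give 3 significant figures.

7.46 × 10²³ kg

Length → mass via c²/G.
5.53 × 10⁻⁴ m × (c²/G) = 7.46 × 10²³ kg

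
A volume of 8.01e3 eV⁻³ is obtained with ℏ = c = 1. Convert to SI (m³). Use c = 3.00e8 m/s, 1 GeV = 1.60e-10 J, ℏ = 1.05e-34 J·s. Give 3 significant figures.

6.11e-17 m³

Volume is [L]³ = [E]⁻³·(ℏc)³.
1 GeV⁻³ → (ℏc)³ × (1 GeV in J)⁻³ = 7.63e-48 m³.
Convert the energy scale: 8.01e3 eV⁻³ = 8.01e30 GeV⁻³.
Result: 8.01e30 × 7.63e-48 = 6.11e-17 m³.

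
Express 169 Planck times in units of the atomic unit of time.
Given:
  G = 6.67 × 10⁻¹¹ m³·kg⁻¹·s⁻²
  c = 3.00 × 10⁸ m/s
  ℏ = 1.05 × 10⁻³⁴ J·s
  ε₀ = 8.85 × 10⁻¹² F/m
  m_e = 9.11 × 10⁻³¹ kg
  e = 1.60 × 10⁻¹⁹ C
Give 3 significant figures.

Planck time: t_P = √(ℏG/c⁵) = 5.37 × 10⁻⁴⁴ s
atomic unit of time: τ_au = (4πε₀)²ℏ³/(m_e e⁴) = 2.40 × 10⁻¹⁷ s
169 × 5.37 × 10⁻⁴⁴ / 2.40 × 10⁻¹⁷ = 3.78 × 10⁻²⁵

3.78 × 10⁻²⁵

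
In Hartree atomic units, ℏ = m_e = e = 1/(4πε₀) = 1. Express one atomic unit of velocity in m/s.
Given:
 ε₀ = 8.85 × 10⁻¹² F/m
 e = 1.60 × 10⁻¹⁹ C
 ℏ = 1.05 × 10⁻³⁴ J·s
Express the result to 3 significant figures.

Dimensional analysis gives v_au = e²/(4πε₀ℏ).
  = 2.56 × 10⁻³⁸ / 1.17 × 10⁻⁴⁴
  = 2.19 × 10⁶ m/s

2.19 × 10⁶ m/s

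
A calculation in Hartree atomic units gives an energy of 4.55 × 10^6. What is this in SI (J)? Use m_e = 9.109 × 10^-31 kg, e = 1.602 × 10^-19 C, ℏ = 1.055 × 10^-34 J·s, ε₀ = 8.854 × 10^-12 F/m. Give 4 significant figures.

One hartree: E_h = m_e e⁴/(4πε₀ℏ)² = 4.354 × 10^-18 J.
4.55 × 10^6 × 4.354 × 10^-18 J = 1.981 × 10^-11 J

1.981 × 10^-11 J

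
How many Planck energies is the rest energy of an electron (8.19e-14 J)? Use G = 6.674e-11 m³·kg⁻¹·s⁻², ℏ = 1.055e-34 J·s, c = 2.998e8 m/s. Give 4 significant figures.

4.186e-23

Planck energy: E_P = √(ℏc⁵/G) = 1.957e9 J.
8.19e-14 / 1.957e9 = 4.186e-23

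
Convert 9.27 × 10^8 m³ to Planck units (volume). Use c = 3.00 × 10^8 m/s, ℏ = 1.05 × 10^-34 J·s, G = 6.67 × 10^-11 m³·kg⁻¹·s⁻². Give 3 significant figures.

Planck volume: V_P = (ℏG/c³)^(3/2) = 4.18 × 10^-105 m³.
9.27 × 10^8 / 4.18 × 10^-105 = 2.22 × 10^113

2.22 × 10^113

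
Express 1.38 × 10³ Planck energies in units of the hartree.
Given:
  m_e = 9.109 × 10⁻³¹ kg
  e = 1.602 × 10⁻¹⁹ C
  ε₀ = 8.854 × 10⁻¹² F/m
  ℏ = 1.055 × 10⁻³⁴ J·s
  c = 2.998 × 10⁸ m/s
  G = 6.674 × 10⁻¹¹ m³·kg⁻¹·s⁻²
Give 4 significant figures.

Planck energy: E_P = √(ℏc⁵/G) = 1.957 × 10⁹ J
hartree: E_h = m_e e⁴/(4πε₀ℏ)² = 4.354 × 10⁻¹⁸ J
1.38 × 10³ × 1.957 × 10⁹ / 4.354 × 10⁻¹⁸ = 6.201 × 10²⁹

6.201 × 10²⁹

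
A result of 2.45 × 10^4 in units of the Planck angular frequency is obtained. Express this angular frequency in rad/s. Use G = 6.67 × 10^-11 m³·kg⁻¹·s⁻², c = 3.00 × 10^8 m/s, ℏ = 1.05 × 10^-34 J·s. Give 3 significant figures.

4.56 × 10^47 rad/s

One Planck angular frequency: ω_P = √(c⁵/(ℏG)) = 1.86 × 10^43 rad/s.
2.45 × 10^4 × 1.86 × 10^43 rad/s = 4.56 × 10^47 rad/s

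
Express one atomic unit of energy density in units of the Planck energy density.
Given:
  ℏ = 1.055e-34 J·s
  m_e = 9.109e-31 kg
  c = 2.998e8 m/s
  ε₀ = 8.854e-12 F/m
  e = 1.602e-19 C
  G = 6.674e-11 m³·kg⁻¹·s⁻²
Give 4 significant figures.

atomic unit of energy density: u_au = E_h/a₀³ = m_e⁴e¹⁰/((4πε₀)⁵ℏ⁸) = 2.929e13 J/m³
Planck energy density: u_P = c⁷/(ℏG²) = 4.632e113 J/m³
ratio = 2.929e13 / 4.632e113 = 6.323e-101

6.323e-101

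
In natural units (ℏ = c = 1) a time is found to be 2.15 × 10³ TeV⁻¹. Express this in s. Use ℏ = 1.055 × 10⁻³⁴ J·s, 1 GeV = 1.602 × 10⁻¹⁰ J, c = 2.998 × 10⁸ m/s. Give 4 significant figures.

1.416 × 10⁻²⁴ s

A time is [E]⁻¹ in ℏ=c=1; restore one factor of ℏ.
1 GeV⁻¹ → ℏ × (1 GeV in J)⁻¹ = 6.586 × 10⁻²⁵ s.
Convert the energy scale: 2.15 × 10³ TeV⁻¹ = 2.15 GeV⁻¹.
Result: 2.15 × 6.586 × 10⁻²⁵ = 1.416 × 10⁻²⁴ s.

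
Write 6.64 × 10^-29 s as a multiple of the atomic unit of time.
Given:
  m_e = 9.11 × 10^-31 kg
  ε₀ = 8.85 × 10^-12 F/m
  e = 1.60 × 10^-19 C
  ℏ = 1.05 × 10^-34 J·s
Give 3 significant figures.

2.77 × 10^-12

atomic unit of time: τ_au = (4πε₀)²ℏ³/(m_e e⁴) = 2.40 × 10^-17 s.
6.64 × 10^-29 / 2.40 × 10^-17 = 2.77 × 10^-12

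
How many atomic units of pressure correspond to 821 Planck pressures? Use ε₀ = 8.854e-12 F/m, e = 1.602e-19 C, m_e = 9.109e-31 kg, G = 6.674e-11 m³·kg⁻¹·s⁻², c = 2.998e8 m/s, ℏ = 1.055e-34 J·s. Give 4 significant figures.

1.298e103

Planck pressure: p_P = c⁷/(ℏG²) = 4.632e113 Pa
atomic unit of pressure: P_au = E_h/a₀³ = m_e⁴e¹⁰/((4πε₀)⁵ℏ⁸) = 2.929e13 Pa
821 × 4.632e113 / 2.929e13 = 1.298e103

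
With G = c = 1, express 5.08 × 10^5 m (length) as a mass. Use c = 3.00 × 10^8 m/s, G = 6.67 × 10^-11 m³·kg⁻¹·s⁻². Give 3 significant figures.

6.85 × 10^32 kg

Length → mass via c²/G.
5.08 × 10^5 m × (c²/G) = 6.85 × 10^32 kg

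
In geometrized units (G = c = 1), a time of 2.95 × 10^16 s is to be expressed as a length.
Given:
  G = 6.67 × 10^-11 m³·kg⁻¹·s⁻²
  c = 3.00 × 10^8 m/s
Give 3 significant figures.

Time → length via c.
2.95 × 10^16 s × (c) = 8.85 × 10^24 m

8.85 × 10^24 m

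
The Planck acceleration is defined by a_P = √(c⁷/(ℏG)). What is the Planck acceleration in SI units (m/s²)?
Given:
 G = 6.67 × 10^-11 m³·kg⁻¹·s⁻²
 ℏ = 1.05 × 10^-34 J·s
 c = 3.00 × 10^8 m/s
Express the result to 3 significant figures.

5.59 × 10^51 m/s²

a_P = √(c⁷/(ℏG))
  = √(3.12 × 10^103)
  = 5.59 × 10^51 m/s²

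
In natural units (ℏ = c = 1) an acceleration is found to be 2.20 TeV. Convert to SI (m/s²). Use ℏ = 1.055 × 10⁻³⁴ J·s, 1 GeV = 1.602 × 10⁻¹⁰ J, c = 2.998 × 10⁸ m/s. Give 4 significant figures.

1.002 × 10³⁶ m/s²

Acceleration is [L]/[T]² = c·[E]/ℏ.
1 GeV → c/ℏ × (1 GeV in J) = 4.552 × 10³² m/s².
Convert the energy scale: 2.20 TeV = 2.20 × 10³ GeV.
Result: 2.20 × 10³ × 4.552 × 10³² = 1.002 × 10³⁶ m/s².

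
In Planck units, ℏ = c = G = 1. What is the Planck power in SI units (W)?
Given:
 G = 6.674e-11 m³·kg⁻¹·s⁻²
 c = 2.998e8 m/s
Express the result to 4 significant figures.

Dimensional analysis gives P_P = c⁵/G.
  = 2.422e42 / 6.674e-11
  = 3.629e52 W

3.629e52 W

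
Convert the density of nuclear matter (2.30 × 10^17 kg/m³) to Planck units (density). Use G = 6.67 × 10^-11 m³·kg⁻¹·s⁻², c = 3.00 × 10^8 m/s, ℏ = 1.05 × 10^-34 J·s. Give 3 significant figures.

Planck density: ρ_P = c⁵/(ℏG²) = 5.20 × 10^96 kg/m³.
2.30 × 10^17 / 5.20 × 10^96 = 4.42 × 10^-80

4.42 × 10^-80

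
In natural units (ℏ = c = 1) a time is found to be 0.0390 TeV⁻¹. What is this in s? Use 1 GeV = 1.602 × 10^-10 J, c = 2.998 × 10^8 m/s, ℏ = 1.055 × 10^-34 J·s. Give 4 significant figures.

A time is [E]⁻¹ in ℏ=c=1; restore one factor of ℏ.
1 GeV⁻¹ → ℏ × (1 GeV in J)⁻¹ = 6.586 × 10^-25 s.
Convert the energy scale: 0.0390 TeV⁻¹ = 3.90 × 10^-5 GeV⁻¹.
Result: 3.90 × 10^-5 × 6.586 × 10^-25 = 2.568 × 10^-29 s.

2.568 × 10^-29 s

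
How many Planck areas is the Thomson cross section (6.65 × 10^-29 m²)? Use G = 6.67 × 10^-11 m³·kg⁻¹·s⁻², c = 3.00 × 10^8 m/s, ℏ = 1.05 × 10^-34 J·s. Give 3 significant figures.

2.56 × 10^41

Planck area: A_P = ℏG/c³ = 2.59 × 10^-70 m².
6.65 × 10^-29 / 2.59 × 10^-70 = 2.56 × 10^41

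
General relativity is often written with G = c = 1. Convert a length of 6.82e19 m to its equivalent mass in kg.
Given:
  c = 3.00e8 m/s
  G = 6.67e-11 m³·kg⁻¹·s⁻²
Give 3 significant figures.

Length → mass via c²/G.
6.82e19 m × (c²/G) = 9.20e46 kg

9.20e46 kg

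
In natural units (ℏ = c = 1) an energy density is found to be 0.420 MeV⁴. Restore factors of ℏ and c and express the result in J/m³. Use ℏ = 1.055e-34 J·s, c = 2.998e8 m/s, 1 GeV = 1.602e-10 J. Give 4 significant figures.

[E]/[L]³ = [E]⁴/(ℏc)³; restore (ℏc)⁻³.
1 GeV⁴ → 1/(ℏc)³ × (1 GeV in J)⁴ = 2.082e37 J/m³.
Convert the energy scale: 0.420 MeV⁴ = 4.20e-13 GeV⁴.
Result: 4.20e-13 × 2.082e37 = 8.743e24 J/m³.

8.743e24 J/m³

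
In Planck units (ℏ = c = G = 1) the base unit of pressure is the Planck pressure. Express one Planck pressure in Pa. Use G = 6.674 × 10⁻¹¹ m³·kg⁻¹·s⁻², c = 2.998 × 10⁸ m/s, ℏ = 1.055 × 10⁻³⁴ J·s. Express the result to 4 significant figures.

p_P = c⁷/(ℏG²)
  = 2.177 × 10⁵⁹ / 4.699 × 10⁻⁵⁵
  = 4.632 × 10¹¹³ Pa

4.632 × 10¹¹³ Pa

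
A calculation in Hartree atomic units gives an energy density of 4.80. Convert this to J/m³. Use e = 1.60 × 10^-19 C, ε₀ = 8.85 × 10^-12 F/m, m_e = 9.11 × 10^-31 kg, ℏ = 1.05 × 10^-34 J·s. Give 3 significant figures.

One atomic unit of energy density: u_au = E_h/a₀³ = m_e⁴e¹⁰/((4πε₀)⁵ℏ⁸) = 3.01 × 10^13 J/m³.
4.80 × 3.01 × 10^13 J/m³ = 1.45 × 10^14 J/m³

1.45 × 10^14 J/m³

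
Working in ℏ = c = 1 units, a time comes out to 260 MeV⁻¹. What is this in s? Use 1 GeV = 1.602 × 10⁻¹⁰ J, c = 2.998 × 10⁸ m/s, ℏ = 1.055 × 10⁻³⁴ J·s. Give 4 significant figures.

A time is [E]⁻¹ in ℏ=c=1; restore one factor of ℏ.
1 GeV⁻¹ → ℏ × (1 GeV in J)⁻¹ = 6.586 × 10⁻²⁵ s.
Convert the energy scale: 260 MeV⁻¹ = 2.60 × 10⁵ GeV⁻¹.
Result: 2.60 × 10⁵ × 6.586 × 10⁻²⁵ = 1.712 × 10⁻¹⁹ s.

1.712 × 10⁻¹⁹ s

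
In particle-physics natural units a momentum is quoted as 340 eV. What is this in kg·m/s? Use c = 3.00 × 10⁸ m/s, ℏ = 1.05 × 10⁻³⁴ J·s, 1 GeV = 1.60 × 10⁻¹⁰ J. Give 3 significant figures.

Momentum is [E]/c; divide by c.
1 GeV → 1/c × (1 GeV in J) = 5.33 × 10⁻¹⁹ kg·m/s.
Convert the energy scale: 340 eV = 3.40 × 10⁻⁷ GeV.
Result: 3.40 × 10⁻⁷ × 5.33 × 10⁻¹⁹ = 1.81 × 10⁻²⁵ kg·m/s.

1.81 × 10⁻²⁵ kg·m/s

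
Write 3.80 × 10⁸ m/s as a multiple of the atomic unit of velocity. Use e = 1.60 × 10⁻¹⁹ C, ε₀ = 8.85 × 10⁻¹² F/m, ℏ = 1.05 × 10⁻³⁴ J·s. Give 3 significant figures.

atomic unit of velocity: v_au = e²/(4πε₀ℏ) = 2.19 × 10⁶ m/s.
3.80 × 10⁸ / 2.19 × 10⁶ = 173

173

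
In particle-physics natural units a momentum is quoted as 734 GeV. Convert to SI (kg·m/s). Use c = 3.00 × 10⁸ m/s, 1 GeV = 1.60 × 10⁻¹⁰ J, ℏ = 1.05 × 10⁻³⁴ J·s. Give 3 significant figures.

Momentum is [E]/c; divide by c.
1 GeV → 1/c × (1 GeV in J) = 5.33 × 10⁻¹⁹ kg·m/s.
Result: 734 × 5.33 × 10⁻¹⁹ = 3.91 × 10⁻¹⁶ kg·m/s.

3.91 × 10⁻¹⁶ kg·m/s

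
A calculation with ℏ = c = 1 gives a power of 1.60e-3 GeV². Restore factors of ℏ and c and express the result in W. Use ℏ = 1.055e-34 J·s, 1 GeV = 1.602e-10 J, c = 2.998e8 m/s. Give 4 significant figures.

Power is [E]/[T] = [E]²/ℏ.
1 GeV² → 1/ℏ × (1 GeV in J)² = 2.433e14 W.
Result: 1.60e-3 × 2.433e14 = 3.892e11 W.

3.892e11 W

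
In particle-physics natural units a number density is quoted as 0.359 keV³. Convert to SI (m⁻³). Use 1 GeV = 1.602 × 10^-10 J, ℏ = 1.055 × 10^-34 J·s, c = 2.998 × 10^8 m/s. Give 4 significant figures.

4.665 × 10^28 m⁻³

Number density is [L]⁻³ = [E]³/(ℏc)³.
1 GeV³ → 1/(ℏc)³ × (1 GeV in J)³ = 1.299 × 10^47 m⁻³.
Convert the energy scale: 0.359 keV³ = 3.59 × 10^-19 GeV³.
Result: 3.59 × 10^-19 × 1.299 × 10^47 = 4.665 × 10^28 m⁻³.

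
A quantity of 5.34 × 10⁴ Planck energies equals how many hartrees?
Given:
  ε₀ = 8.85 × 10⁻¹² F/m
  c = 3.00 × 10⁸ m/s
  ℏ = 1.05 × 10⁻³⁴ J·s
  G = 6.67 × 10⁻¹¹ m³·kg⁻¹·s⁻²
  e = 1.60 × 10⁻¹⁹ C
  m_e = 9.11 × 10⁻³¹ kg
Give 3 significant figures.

2.39 × 10³¹

Planck energy: E_P = √(ℏc⁵/G) = 1.96 × 10⁹ J
hartree: E_h = m_e e⁴/(4πε₀ℏ)² = 4.38 × 10⁻¹⁸ J
5.34 × 10⁴ × 1.96 × 10⁹ / 4.38 × 10⁻¹⁸ = 2.39 × 10³¹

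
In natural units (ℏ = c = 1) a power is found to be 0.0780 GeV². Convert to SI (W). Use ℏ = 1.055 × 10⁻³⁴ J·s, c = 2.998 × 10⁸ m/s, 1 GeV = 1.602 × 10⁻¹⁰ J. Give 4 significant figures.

Power is [E]/[T] = [E]²/ℏ.
1 GeV² → 1/ℏ × (1 GeV in J)² = 2.433 × 10¹⁴ W.
Result: 0.0780 × 2.433 × 10¹⁴ = 1.897 × 10¹³ W.

1.897 × 10¹³ W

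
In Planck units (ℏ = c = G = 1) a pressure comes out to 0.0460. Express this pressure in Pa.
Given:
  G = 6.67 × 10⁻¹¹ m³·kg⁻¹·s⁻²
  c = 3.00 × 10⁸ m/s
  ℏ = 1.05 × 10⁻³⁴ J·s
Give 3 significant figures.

2.15 × 10¹¹² Pa

One Planck pressure: p_P = c⁷/(ℏG²) = 4.68 × 10¹¹³ Pa.
0.0460 × 4.68 × 10¹¹³ Pa = 2.15 × 10¹¹² Pa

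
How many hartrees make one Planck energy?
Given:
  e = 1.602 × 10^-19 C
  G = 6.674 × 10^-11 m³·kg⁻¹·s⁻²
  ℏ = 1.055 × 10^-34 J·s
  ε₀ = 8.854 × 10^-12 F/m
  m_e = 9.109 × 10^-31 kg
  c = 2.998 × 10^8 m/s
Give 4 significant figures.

4.494 × 10^26

Planck energy: E_P = √(ℏc⁵/G) = 1.957 × 10^9 J
hartree: E_h = m_e e⁴/(4πε₀ℏ)² = 4.354 × 10^-18 J
ratio = 1.957 × 10^9 / 4.354 × 10^-18 = 4.494 × 10^26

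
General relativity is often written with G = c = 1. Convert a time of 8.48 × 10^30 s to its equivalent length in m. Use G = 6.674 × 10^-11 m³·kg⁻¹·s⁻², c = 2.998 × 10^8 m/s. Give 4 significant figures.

2.542 × 10^39 m

Time → length via c.
8.48 × 10^30 s × (c) = 2.542 × 10^39 m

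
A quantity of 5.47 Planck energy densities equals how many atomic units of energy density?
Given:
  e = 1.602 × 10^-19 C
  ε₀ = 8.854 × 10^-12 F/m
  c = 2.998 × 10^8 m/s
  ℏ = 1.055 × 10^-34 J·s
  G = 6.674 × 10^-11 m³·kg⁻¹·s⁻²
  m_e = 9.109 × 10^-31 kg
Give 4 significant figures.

8.651 × 10^100

Planck energy density: u_P = c⁷/(ℏG²) = 4.632 × 10^113 J/m³
atomic unit of energy density: u_au = E_h/a₀³ = m_e⁴e¹⁰/((4πε₀)⁵ℏ⁸) = 2.929 × 10^13 J/m³
5.47 × 4.632 × 10^113 / 2.929 × 10^13 = 8.651 × 10^100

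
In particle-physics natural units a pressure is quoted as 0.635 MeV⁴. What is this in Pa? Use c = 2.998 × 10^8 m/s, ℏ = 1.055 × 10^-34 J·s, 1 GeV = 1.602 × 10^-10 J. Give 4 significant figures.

Pressure is [E]/[L]³ = [E]⁴/(ℏc)³.
1 GeV⁴ → 1/(ℏc)³ × (1 GeV in J)⁴ = 2.082 × 10^37 Pa.
Convert the energy scale: 0.635 MeV⁴ = 6.35 × 10^-13 GeV⁴.
Result: 6.35 × 10^-13 × 2.082 × 10^37 = 1.322 × 10^25 Pa.

1.322 × 10^25 Pa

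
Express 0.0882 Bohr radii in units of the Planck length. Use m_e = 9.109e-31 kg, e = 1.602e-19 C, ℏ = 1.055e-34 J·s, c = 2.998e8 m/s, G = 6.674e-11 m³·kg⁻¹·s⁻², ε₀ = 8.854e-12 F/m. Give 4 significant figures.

2.890e23

Bohr radius: a₀ = 4πε₀ℏ²/(m_e e²) = 5.297e-11 m
Planck length: ℓ_P = √(ℏG/c³) = 1.616e-35 m
0.0882 × 5.297e-11 / 1.616e-35 = 2.890e23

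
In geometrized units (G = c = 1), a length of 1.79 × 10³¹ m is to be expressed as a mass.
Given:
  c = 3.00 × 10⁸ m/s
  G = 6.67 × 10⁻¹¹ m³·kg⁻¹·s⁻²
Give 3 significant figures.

Length → mass via c²/G.
1.79 × 10³¹ m × (c²/G) = 2.42 × 10⁵⁸ kg

2.42 × 10⁵⁸ kg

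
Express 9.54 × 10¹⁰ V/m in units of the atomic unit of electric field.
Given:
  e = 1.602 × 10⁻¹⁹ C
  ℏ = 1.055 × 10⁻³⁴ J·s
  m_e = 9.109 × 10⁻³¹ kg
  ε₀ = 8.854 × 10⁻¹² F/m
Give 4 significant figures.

0.1859

atomic unit of electric field: E_au = E_h/(e a₀) = m_e²e⁵/((4πε₀)³ℏ⁴) = 5.131 × 10¹¹ V/m.
9.54 × 10¹⁰ / 5.131 × 10¹¹ = 0.1859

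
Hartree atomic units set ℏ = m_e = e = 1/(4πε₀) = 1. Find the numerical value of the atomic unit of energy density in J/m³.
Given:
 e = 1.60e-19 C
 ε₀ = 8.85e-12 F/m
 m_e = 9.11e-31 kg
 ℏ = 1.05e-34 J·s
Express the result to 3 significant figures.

3.01e13 J/m³

From ℏ = m_e = e = 1/(4πε₀) = 1 the energy density scale is u_au = E_h/a₀³ = m_e⁴e¹⁰/((4πε₀)⁵ℏ⁸).
E_h = 4.38e-18 J
a₀ = 5.26e-11 m
E_h/a₀³ = 3.01e13 J/m³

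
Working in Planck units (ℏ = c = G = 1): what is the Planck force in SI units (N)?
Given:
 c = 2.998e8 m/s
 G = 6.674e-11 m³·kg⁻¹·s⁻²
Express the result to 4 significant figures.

From ℏ = c = G = 1 the force scale is F_P = c⁴/G.
  = 8.078e33 / 6.674e-11
  = 1.210e44 N

1.210e44 N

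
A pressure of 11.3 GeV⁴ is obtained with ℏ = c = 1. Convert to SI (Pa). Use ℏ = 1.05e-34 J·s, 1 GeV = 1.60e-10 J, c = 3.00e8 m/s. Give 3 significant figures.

Pressure is [E]/[L]³ = [E]⁴/(ℏc)³.
1 GeV⁴ → 1/(ℏc)³ × (1 GeV in J)⁴ = 2.10e37 Pa.
Result: 11.3 × 2.10e37 = 2.37e38 Pa.

2.37e38 Pa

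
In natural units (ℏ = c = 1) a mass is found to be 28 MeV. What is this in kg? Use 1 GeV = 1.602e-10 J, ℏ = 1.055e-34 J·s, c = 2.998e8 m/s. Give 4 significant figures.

4.991e-29 kg

Mass is [E]/c²; divide by c².
1 GeV → 1/c² × (1 GeV in J) = 1.782e-27 kg.
Convert the energy scale: 28 MeV = 0.0280 GeV.
Result: 0.0280 × 1.782e-27 = 4.991e-29 kg.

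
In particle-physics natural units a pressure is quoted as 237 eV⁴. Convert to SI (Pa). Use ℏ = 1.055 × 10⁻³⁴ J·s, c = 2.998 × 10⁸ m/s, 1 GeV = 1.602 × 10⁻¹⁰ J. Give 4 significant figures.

4.933 × 10³ Pa

Pressure is [E]/[L]³ = [E]⁴/(ℏc)³.
1 GeV⁴ → 1/(ℏc)³ × (1 GeV in J)⁴ = 2.082 × 10³⁷ Pa.
Convert the energy scale: 237 eV⁴ = 2.37 × 10⁻³⁴ GeV⁴.
Result: 2.37 × 10⁻³⁴ × 2.082 × 10³⁷ = 4.933 × 10³ Pa.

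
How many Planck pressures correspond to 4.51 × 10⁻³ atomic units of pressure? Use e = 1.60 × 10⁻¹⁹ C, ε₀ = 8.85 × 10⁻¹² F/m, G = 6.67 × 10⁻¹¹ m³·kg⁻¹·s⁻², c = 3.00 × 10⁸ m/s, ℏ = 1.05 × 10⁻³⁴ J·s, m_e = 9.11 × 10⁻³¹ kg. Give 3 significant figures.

atomic unit of pressure: P_au = E_h/a₀³ = m_e⁴e¹⁰/((4πε₀)⁵ℏ⁸) = 3.01 × 10¹³ Pa
Planck pressure: p_P = c⁷/(ℏG²) = 4.68 × 10¹¹³ Pa
4.51 × 10⁻³ × 3.01 × 10¹³ / 4.68 × 10¹¹³ = 2.90 × 10⁻¹⁰³

2.90 × 10⁻¹⁰³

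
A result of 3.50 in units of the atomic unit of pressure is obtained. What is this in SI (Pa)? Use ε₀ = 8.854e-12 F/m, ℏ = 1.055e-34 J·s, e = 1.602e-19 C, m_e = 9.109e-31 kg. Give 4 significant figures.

One atomic unit of pressure: P_au = E_h/a₀³ = m_e⁴e¹⁰/((4πε₀)⁵ℏ⁸) = 2.929e13 Pa.
3.50 × 2.929e13 Pa = 1.025e14 Pa

1.025e14 Pa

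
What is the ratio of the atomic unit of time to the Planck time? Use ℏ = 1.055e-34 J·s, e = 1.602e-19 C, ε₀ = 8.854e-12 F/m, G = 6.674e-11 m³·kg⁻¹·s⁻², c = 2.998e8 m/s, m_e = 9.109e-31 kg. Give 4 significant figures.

4.494e26

atomic unit of time: τ_au = (4πε₀)²ℏ³/(m_e e⁴) = 2.423e-17 s
Planck time: t_P = √(ℏG/c⁵) = 5.392e-44 s
ratio = 2.423e-17 / 5.392e-44 = 4.494e26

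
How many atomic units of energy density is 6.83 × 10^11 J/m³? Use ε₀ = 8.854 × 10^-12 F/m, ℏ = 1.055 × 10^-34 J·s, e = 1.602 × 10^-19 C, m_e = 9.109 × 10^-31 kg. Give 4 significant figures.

atomic unit of energy density: u_au = E_h/a₀³ = m_e⁴e¹⁰/((4πε₀)⁵ℏ⁸) = 2.929 × 10^13 J/m³.
6.83 × 10^11 / 2.929 × 10^13 = 0.02332

0.02332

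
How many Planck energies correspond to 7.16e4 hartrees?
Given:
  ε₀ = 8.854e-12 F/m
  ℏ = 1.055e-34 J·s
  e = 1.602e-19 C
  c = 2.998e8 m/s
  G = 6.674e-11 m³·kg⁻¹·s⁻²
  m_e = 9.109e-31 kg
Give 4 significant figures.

hartree: E_h = m_e e⁴/(4πε₀ℏ)² = 4.354e-18 J
Planck energy: E_P = √(ℏc⁵/G) = 1.957e9 J
7.16e4 × 4.354e-18 / 1.957e9 = 1.593e-22

1.593e-22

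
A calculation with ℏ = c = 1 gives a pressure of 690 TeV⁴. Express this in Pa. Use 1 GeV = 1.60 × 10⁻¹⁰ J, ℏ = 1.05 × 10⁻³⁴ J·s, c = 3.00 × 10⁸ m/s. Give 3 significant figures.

Pressure is [E]/[L]³ = [E]⁴/(ℏc)³.
1 GeV⁴ → 1/(ℏc)³ × (1 GeV in J)⁴ = 2.10 × 10³⁷ Pa.
Convert the energy scale: 690 TeV⁴ = 6.90 × 10¹⁴ GeV⁴.
Result: 6.90 × 10¹⁴ × 2.10 × 10³⁷ = 1.45 × 10⁵² Pa.

1.45 × 10⁵² Pa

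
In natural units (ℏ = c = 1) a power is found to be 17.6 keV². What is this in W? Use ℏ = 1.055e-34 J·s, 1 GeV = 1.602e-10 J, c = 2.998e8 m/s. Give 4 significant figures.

4.281e3 W

Power is [E]/[T] = [E]²/ℏ.
1 GeV² → 1/ℏ × (1 GeV in J)² = 2.433e14 W.
Convert the energy scale: 17.6 keV² = 1.76e-11 GeV².
Result: 1.76e-11 × 2.433e14 = 4.281e3 W.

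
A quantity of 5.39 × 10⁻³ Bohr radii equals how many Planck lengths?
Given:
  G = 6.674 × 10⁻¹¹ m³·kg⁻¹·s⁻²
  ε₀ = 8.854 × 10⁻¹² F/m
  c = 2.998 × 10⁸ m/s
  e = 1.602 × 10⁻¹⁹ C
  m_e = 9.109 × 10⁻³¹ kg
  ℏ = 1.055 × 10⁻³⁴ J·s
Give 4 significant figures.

Bohr radius: a₀ = 4πε₀ℏ²/(m_e e²) = 5.297 × 10⁻¹¹ m
Planck length: ℓ_P = √(ℏG/c³) = 1.616 × 10⁻³⁵ m
5.39 × 10⁻³ × 5.297 × 10⁻¹¹ / 1.616 × 10⁻³⁵ = 1.766 × 10²²

1.766 × 10²²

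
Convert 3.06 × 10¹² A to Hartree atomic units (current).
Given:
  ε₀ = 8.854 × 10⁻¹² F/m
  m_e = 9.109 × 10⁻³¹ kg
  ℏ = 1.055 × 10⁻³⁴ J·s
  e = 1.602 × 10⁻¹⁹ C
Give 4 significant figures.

atomic unit of electric current: I_au = e E_h/ℏ = m_e e⁵/((4πε₀)²ℏ³) = 6.612 × 10⁻³ A.
3.06 × 10¹² / 6.612 × 10⁻³ = 4.628 × 10¹⁴

4.628 × 10¹⁴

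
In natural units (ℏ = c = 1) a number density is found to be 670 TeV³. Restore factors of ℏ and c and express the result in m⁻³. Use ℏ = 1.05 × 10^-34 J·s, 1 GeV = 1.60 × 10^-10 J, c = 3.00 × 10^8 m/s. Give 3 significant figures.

Number density is [L]⁻³ = [E]³/(ℏc)³.
1 GeV³ → 1/(ℏc)³ × (1 GeV in J)³ = 1.31 × 10^47 m⁻³.
Convert the energy scale: 670 TeV³ = 6.70 × 10^11 GeV³.
Result: 6.70 × 10^11 × 1.31 × 10^47 = 8.78 × 10^58 m⁻³.

8.78 × 10^58 m⁻³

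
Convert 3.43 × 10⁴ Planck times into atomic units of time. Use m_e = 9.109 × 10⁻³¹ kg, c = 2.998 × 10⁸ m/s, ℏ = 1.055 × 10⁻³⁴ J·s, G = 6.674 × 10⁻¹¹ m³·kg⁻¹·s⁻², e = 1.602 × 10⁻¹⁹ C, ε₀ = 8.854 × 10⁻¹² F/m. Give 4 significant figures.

Planck time: t_P = √(ℏG/c⁵) = 5.392 × 10⁻⁴⁴ s
atomic unit of time: τ_au = (4πε₀)²ℏ³/(m_e e⁴) = 2.423 × 10⁻¹⁷ s
3.43 × 10⁴ × 5.392 × 10⁻⁴⁴ / 2.423 × 10⁻¹⁷ = 7.633 × 10⁻²³

7.633 × 10⁻²³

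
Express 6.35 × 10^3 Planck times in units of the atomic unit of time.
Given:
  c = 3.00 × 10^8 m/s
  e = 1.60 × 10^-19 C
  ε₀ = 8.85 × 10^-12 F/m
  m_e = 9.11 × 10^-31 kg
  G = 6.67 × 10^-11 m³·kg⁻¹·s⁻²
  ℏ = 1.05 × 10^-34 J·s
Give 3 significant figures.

Planck time: t_P = √(ℏG/c⁵) = 5.37 × 10^-44 s
atomic unit of time: τ_au = (4πε₀)²ℏ³/(m_e e⁴) = 2.40 × 10^-17 s
6.35 × 10^3 × 5.37 × 10^-44 / 2.40 × 10^-17 = 1.42 × 10^-23

1.42 × 10^-23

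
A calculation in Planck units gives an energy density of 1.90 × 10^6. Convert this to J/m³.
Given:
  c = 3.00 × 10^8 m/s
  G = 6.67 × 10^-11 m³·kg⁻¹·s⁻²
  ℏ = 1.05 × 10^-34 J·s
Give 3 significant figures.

One Planck energy density: u_P = c⁷/(ℏG²) = 4.68 × 10^113 J/m³.
1.90 × 10^6 × 4.68 × 10^113 J/m³ = 8.90 × 10^119 J/m³

8.90 × 10^119 J/m³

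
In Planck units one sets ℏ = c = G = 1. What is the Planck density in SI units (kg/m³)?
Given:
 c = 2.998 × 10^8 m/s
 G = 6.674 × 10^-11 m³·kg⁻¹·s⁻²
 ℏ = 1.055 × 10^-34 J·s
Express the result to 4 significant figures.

ρ_P = c⁵/(ℏG²)
  = 2.422 × 10^42 / 4.699 × 10^-55
  = 5.154 × 10^96 kg/m³

5.154 × 10^96 kg/m³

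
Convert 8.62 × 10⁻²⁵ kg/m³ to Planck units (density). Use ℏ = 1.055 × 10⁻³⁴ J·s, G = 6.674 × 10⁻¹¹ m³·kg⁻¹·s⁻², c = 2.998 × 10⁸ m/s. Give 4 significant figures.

Planck density: ρ_P = c⁵/(ℏG²) = 5.154 × 10⁹⁶ kg/m³.
8.62 × 10⁻²⁵ / 5.154 × 10⁹⁶ = 1.673 × 10⁻¹²¹

1.673 × 10⁻¹²¹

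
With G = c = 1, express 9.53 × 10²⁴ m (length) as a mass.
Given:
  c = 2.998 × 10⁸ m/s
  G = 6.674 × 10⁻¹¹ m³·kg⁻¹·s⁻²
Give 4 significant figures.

1.283 × 10⁵² kg

Length → mass via c²/G.
9.53 × 10²⁴ m × (c²/G) = 1.283 × 10⁵² kg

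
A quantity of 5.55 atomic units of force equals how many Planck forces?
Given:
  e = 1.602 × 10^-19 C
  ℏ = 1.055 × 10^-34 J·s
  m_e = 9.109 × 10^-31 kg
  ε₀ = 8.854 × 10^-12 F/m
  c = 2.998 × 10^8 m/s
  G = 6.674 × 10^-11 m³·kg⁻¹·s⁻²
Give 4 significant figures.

3.769 × 10^-51

atomic unit of force: F_au = E_h/a₀ = m_e²e⁶/((4πε₀)³ℏ⁴) = 8.220 × 10^-8 N
Planck force: F_P = c⁴/G = 1.210 × 10^44 N
5.55 × 8.220 × 10^-8 / 1.210 × 10^44 = 3.769 × 10^-51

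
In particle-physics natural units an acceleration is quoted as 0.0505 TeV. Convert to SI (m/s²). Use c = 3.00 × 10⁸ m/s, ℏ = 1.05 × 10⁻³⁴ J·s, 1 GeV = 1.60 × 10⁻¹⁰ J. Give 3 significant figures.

2.31 × 10³⁴ m/s²

Acceleration is [L]/[T]² = c·[E]/ℏ.
1 GeV → c/ℏ × (1 GeV in J) = 4.57 × 10³² m/s².
Convert the energy scale: 0.0505 TeV = 50.5 GeV.
Result: 50.5 × 4.57 × 10³² = 2.31 × 10³⁴ m/s².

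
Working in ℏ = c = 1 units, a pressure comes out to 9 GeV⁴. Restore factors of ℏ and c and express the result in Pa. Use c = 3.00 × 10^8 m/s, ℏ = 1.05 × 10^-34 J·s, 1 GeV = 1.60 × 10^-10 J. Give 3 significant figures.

1.89 × 10^38 Pa

Pressure is [E]/[L]³ = [E]⁴/(ℏc)³.
1 GeV⁴ → 1/(ℏc)³ × (1 GeV in J)⁴ = 2.10 × 10^37 Pa.
Result: 9 × 2.10 × 10^37 = 1.89 × 10^38 Pa.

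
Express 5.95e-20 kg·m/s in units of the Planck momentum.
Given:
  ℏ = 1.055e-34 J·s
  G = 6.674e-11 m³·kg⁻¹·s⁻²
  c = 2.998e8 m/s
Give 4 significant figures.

Planck momentum: p_P = √(ℏc³/G) = 6.527 kg·m/s.
5.95e-20 / 6.527 = 9.117e-21

9.117e-21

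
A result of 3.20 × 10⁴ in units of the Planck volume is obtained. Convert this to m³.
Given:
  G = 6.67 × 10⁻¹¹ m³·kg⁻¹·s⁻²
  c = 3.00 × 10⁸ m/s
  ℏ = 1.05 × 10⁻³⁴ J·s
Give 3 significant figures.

One Planck volume: V_P = (ℏG/c³)^(3/2) = 4.18 × 10⁻¹⁰⁵ m³.
3.20 × 10⁴ × 4.18 × 10⁻¹⁰⁵ m³ = 1.34 × 10⁻¹⁰⁰ m³

1.34 × 10⁻¹⁰⁰ m³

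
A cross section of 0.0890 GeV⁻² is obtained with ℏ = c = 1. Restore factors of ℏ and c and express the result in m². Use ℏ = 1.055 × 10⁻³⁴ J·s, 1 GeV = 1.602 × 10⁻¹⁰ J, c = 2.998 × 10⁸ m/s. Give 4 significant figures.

3.469 × 10⁻³³ m²

Area is [L]² = [E]⁻²·(ℏc)²; restore (ℏc)².
1 GeV⁻² → (ℏc)² × (1 GeV in J)⁻² = 3.898 × 10⁻³² m².
Result: 0.0890 × 3.898 × 10⁻³² = 3.469 × 10⁻³³ m².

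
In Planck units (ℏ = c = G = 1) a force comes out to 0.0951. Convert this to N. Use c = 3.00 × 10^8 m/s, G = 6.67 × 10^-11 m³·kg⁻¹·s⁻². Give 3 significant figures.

1.15 × 10^43 N

One Planck force: F_P = c⁴/G = 1.21 × 10^44 N.
0.0951 × 1.21 × 10^44 N = 1.15 × 10^43 N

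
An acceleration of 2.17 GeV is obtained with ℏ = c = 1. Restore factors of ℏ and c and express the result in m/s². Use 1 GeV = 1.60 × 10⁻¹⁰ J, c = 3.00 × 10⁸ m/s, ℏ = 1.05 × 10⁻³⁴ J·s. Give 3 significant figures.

Acceleration is [L]/[T]² = c·[E]/ℏ.
1 GeV → c/ℏ × (1 GeV in J) = 4.57 × 10³² m/s².
Result: 2.17 × 4.57 × 10³² = 9.92 × 10³² m/s².

9.92 × 10³² m/s²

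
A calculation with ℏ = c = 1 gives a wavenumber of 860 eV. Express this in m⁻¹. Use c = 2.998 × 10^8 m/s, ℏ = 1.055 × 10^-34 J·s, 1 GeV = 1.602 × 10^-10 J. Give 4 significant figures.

Inverse length is [E]/(ℏc).
1 GeV → 1/(ℏc) × (1 GeV in J) = 5.065 × 10^15 m⁻¹.
Convert the energy scale: 860 eV = 8.60 × 10^-7 GeV.
Result: 8.60 × 10^-7 × 5.065 × 10^15 = 4.356 × 10^9 m⁻¹.

4.356 × 10^9 m⁻¹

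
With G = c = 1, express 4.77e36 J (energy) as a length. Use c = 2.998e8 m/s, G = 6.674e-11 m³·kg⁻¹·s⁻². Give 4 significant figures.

3.941e-8 m

Energy → length via G/c⁴.
4.77e36 J × (G/c⁴) = 3.941e-8 m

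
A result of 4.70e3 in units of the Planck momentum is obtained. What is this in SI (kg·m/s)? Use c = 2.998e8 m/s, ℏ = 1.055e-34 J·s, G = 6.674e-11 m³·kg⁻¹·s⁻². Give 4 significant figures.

One Planck momentum: p_P = √(ℏc³/G) = 6.527 kg·m/s.
4.70e3 × 6.527 kg·m/s = 3.067e4 kg·m/s

3.067e4 kg·m/s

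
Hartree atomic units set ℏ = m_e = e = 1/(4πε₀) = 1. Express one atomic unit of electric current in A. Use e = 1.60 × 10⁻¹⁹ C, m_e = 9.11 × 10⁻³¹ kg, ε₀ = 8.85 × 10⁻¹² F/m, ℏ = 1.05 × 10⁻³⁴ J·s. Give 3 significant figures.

Dimensional analysis gives I_au = e E_h/ℏ = m_e e⁵/((4πε₀)²ℏ³).
E_h = 4.38 × 10⁻¹⁸ J
e·E_h/ℏ = 6.67 × 10⁻³ A

6.67 × 10⁻³ A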